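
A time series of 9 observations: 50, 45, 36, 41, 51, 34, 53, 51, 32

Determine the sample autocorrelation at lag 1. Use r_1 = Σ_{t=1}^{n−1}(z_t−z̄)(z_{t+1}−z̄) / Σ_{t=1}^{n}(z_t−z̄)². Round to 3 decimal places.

Mean z̄ = (50 + 45 + 36 + 41 + 51 + 34 + 53 + 51 + 32)/9 = 43.6667
Numerator Σ_{t=1}^{8}(z_t−z̄)(z_{t+1}−z̄) = -179.1111
Denominator Σ(z_t−z̄)² = 532.0000
r_1 = -179.1111 / 532.0000 = -0.337

-0.337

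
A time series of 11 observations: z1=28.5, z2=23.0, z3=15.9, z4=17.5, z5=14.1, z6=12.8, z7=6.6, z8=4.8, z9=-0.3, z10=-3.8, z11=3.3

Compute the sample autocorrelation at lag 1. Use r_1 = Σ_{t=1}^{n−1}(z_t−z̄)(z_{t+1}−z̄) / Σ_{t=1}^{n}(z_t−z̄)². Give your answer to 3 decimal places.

Mean z̄ = (28.5 + 23.0 + 15.9 + 17.5 + 14.1 + 12.8 + 6.6 + 4.8 − 0.3 − 3.8 + 3.3)/11 = 11.1273
Numerator Σ_{t=1}^{10}(z_t−z̄)(z_{t+1}−z̄) = 698.0529
Denominator Σ(z_t−z̄)² = 993.0018
r_1 = 698.0529 / 993.0018 = 0.703

0.703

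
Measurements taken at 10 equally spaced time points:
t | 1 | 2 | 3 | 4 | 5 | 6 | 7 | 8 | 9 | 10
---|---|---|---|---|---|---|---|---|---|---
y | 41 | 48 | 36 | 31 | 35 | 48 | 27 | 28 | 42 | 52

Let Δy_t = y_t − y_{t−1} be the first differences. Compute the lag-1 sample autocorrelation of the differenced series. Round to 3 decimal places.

First differences Δy: 7, -12, -5, 4, 13, -21, 1, 14, 10
Mean of differences = 1.2222
Numerator Σ(Δy_t−Δȳ)(Δy_{t+1}−Δȳ) = -126.1605
Denominator Σ(Δy_t−Δȳ)² = 1127.5556
r_1(Δy) = -126.1605 / 1127.5556 = -0.112

-0.112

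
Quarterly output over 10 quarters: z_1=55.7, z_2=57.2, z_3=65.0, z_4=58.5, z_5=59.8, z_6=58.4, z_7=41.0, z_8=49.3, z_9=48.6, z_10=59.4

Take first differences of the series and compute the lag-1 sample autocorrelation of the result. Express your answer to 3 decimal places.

-0.301

First differences Δz: 1.5, 7.8, -6.5, 1.3, -1.4, -17.4, 8.3, -0.7, 10.8
Mean of differences = 0.4111
Numerator Σ(Δz_t−Δz̄)(Δz_{t+1}−Δz̄) = -179.3335
Denominator Σ(Δz_t−Δz̄)² = 596.2489
r_1(Δz) = -179.3335 / 596.2489 = -0.301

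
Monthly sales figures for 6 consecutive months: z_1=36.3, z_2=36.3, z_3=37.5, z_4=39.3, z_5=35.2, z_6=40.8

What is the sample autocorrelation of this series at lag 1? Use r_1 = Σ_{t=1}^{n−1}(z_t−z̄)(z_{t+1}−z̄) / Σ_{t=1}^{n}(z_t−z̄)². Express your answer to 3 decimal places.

-0.457

Mean z̄ = (36.3 + 36.3 + 37.5 + 39.3 + 35.2 + 40.8)/6 = 37.5667
Deviations from mean: -1.2667, -1.2667, -0.0667, 1.7333, -2.3667, 3.2333
Numerator Σ_{t=1}^{5}(z_t−z̄)(z_{t+1}−z̄) = -10.1811
Denominator Σ(z_t−z̄)² = 22.2733
r_1 = -10.1811 / 22.2733 = -0.457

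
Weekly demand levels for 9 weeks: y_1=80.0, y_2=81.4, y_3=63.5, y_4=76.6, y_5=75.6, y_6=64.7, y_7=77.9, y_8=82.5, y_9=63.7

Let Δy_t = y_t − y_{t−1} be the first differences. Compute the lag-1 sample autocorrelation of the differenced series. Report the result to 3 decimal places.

-0.384

First differences Δy: 1.4, -17.9, 13.1, -1.0, -10.9, 13.2, 4.6, -18.8
Mean of differences = -2.0375
Numerator Σ(Δy_t−Δȳ)(Δy_{t+1}−Δȳ) = -433.3002
Denominator Σ(Δy_t−Δȳ)² = 1129.4188
r_1(Δy) = -433.3002 / 1129.4188 = -0.384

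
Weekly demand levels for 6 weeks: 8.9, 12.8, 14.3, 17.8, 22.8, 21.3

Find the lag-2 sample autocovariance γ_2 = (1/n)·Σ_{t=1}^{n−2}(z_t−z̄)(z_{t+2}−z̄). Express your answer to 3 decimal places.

0.676

Mean z̄ = (8.9 + 12.8 + 14.3 + 17.8 + 22.8 + 21.3)/6 = 16.3167
Deviations: -7.4167, -3.5167, -2.0167, 1.4833, 6.4833, 4.9833
Σ_{t=1}^{4}(z_t−z̄)(z_{t+2}−z̄) = 4.0578
γ_2 = 4.0578 / 6 = 0.676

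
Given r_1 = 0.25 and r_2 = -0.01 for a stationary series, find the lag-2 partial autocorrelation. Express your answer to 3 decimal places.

φ_{22} = (r_2 − r_1²) / (1 − r_1²)
r_1² = (0.25)² = 0.0625
Numerator = -0.01 − 0.0625 = -0.0725; denominator = 1 − 0.0625 = 0.9375
φ_{22} = -0.0725 / 0.9375 = -0.077

-0.077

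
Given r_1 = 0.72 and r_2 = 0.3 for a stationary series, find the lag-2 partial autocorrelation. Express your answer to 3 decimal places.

-0.453

φ_{22} = (r_2 − r_1²) / (1 − r_1²)
r_1² = (0.72)² = 0.5184
Numerator = 0.3 − 0.5184 = -0.2184; denominator = 1 − 0.5184 = 0.4816
φ_{22} = -0.2184 / 0.4816 = -0.453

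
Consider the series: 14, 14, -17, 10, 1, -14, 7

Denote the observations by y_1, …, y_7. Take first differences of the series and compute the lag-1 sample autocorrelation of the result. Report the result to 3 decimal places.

-0.533

First differences Δy: 0, -31, 27, -9, -15, 21
Mean of differences = -1.1667
Numerator Σ(Δy_t−Δȳ)(Δy_{t+1}−Δȳ) = -1294.0278
Denominator Σ(Δy_t−Δȳ)² = 2428.8333
r_1(Δy) = -1294.0278 / 2428.8333 = -0.533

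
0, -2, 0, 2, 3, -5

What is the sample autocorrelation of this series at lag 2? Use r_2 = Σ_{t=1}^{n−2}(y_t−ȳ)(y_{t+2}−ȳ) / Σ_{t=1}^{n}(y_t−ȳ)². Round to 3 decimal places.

Mean ȳ = (0 − 2 + 0 + 2 + 3 − 5)/6 = -0.3333
Deviations from mean: 0.3333, -1.6667, 0.3333, 2.3333, 3.3333, -4.6667
Σ(y_t−ȳ)(y_{t+2}−ȳ) = (0.1111) + (-3.8889) + (1.1111) + (-10.8889) = -13.5556
Denominator Σ(y_t−ȳ)² = 41.3333
r_2 = -13.5556 / 41.3333 = -0.328

-0.328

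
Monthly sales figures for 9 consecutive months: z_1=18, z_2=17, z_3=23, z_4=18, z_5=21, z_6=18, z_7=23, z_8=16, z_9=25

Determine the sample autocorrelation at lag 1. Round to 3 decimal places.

Mean z̄ = (18 + 17 + 23 + 18 + 21 + 18 + 23 + 16 + 25)/9 = 19.8889
Numerator Σ_{t=1}^{8}(z_t−z̄)(z_{t+1}−z̄) = -51.4568
Denominator Σ(z_t−z̄)² = 80.8889
r_1 = -51.4568 / 80.8889 = -0.636

-0.636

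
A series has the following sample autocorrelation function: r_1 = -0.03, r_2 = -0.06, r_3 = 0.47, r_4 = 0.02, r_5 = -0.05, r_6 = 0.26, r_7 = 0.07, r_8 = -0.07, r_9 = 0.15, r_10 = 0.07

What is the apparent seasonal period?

The largest autocorrelation is r_3 = 0.47, with weaker echoes at lags 6 (0.26) and 9 (0.15); the remaining lags stay at or below 0.07.
The dominant spike at lag 3 indicates a seasonal period of 3.

3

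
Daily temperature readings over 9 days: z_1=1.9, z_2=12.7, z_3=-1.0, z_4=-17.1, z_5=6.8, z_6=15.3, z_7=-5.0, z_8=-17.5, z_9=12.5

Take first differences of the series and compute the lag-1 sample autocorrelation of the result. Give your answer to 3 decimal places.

-0.137

First differences Δz: 10.8, -13.7, -16.1, 23.9, 8.5, -20.3, -12.5, 30.0
Mean of differences = 1.3250
Numerator Σ(Δz_t−Δz̄)(Δz_{t+1}−Δz̄) = -364.5706
Denominator Σ(Δz_t−Δz̄)² = 2661.2950
r_1(Δz) = -364.5706 / 2661.2950 = -0.137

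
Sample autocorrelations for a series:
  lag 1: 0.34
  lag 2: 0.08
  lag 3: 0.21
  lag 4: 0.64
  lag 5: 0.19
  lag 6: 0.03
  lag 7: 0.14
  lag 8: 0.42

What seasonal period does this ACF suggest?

The largest autocorrelation is r_4 = 0.64, with a weaker echo at lag 8 (0.42); the remaining lags stay at or below 0.34. The elevated value at lag 1 (0.34), dropping to 0.08 at lag 2, reflects decaying short-term dependence rather than seasonality.
The dominant spike at lag 4 indicates a seasonal period of 4.

4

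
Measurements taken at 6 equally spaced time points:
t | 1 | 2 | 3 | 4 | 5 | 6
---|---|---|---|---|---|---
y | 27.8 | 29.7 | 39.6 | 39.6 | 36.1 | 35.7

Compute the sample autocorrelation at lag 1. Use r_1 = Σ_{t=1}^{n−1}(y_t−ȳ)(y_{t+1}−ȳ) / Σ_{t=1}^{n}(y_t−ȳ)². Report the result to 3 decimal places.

Mean ȳ = (27.8 + 29.7 + 39.6 + 39.6 + 36.1 + 35.7)/6 = 34.7500
Deviations from mean: -6.9500, -5.0500, 4.8500, 4.8500, 1.3500, 0.9500
Σ(y_t−ȳ)(y_{t+1}−ȳ) = (35.0975) + (-24.4925) + (23.5225) + (6.5475) + (1.2825) = 41.9575
Denominator Σ(y_t−ȳ)² = 123.5750
r_1 = 41.9575 / 123.5750 = 0.340

0.340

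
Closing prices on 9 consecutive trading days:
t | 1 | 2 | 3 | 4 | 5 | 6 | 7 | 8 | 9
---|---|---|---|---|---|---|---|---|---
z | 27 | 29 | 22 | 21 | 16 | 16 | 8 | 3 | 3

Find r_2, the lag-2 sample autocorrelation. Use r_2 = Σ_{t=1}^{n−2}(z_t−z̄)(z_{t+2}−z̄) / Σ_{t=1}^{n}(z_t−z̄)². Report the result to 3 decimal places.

0.312

Mean z̄ = (27 + 29 + 22 + 21 + 16 + 16 + 8 + 3 + 3)/9 = 16.1111
Σ(z_t−z̄)(z_{t+2}−z̄) = (64.1235) + (63.0123) + (-0.6543) + (-0.5432) + (0.9012) + (1.4568) + (106.3457) = 234.6420
Denominator Σ(z_t−z̄)² = 752.8889
r_2 = 234.6420 / 752.8889 = 0.312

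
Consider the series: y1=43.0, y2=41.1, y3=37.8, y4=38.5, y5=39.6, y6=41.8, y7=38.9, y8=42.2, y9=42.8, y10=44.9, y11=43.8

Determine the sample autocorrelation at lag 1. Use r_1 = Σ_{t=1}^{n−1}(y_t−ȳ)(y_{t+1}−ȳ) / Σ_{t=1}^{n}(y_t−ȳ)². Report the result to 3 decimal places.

0.489

Mean ȳ = (43.0 + 41.1 + 37.8 + 38.5 + 39.6 + 41.8 + 38.9 + 42.2 + 42.8 + 44.9 + 43.8)/11 = 41.3091
Numerator Σ_{t=1}^{10}(y_t−ȳ)(y_{t+1}−ȳ) = 26.4972
Denominator Σ(y_t−ȳ)² = 54.1891
r_1 = 26.4972 / 54.1891 = 0.489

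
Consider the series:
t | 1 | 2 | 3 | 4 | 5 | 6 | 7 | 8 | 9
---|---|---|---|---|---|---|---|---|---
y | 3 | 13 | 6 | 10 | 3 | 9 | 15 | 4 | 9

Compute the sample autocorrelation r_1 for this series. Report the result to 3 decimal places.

-0.527

Mean ȳ = (3 + 13 + 6 + 10 + 3 + 9 + 15 + 4 + 9)/9 = 8.0000
Numerator Σ_{t=1}^{8}(y_t−ȳ)(y_{t+1}−ȳ) = -79.0000
Denominator Σ(y_t−ȳ)² = 150.0000
r_1 = -79.0000 / 150.0000 = -0.527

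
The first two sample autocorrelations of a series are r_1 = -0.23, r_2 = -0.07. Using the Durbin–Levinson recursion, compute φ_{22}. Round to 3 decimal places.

-0.130

φ_{22} = (r_2 − r_1²) / (1 − r_1²)
r_1² = (-0.23)² = 0.0529
Numerator = -0.07 − 0.0529 = -0.1229; denominator = 1 − 0.0529 = 0.9471
φ_{22} = -0.1229 / 0.9471 = -0.130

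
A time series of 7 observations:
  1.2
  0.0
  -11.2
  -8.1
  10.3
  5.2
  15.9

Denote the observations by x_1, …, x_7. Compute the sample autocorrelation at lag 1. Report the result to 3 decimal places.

Mean x̄ = (1.2 + 0.0 − 11.2 − 8.1 + 10.3 + 5.2 + 15.9)/7 = 1.9000
Numerator Σ_{t=1}^{6}(x_t−x̄)(x_{t+1}−x̄) = 147.1400
Denominator Σ(x_t−x̄)² = 553.1600
r_1 = 147.1400 / 553.1600 = 0.266

0.266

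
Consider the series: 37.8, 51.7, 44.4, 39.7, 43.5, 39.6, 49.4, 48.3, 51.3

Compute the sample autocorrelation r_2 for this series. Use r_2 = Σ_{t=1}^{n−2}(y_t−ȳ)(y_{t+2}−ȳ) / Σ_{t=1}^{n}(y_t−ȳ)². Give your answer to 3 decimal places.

0.010

Mean ȳ = (37.8 + 51.7 + 44.4 + 39.7 + 43.5 + 39.6 + 49.4 + 48.3 + 51.3)/9 = 45.0778
Σ(y_t−ȳ)(y_{t+2}−ȳ) = (4.9327) + (-35.6128) + (1.0694) + (29.4583) + (-6.8195) + (-17.6506) + (26.8938) = 2.2712
Denominator Σ(y_t−ȳ)² = 226.4756
r_2 = 2.2712 / 226.4756 = 0.010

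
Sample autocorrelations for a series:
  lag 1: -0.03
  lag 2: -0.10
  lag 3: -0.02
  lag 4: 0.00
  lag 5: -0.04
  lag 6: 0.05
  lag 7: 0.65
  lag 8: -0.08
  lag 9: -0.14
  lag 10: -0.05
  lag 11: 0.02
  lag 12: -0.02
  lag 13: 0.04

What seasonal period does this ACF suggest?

7

The largest autocorrelation is r_7 = 0.65; the remaining lags stay at or below 0.05.
The dominant spike at lag 7 indicates a seasonal period of 7.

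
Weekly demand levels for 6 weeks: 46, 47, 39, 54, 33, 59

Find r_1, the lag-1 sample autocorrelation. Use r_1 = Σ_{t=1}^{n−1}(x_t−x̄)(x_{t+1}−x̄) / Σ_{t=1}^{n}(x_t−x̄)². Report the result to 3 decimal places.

-0.737

Mean x̄ = (46 + 47 + 39 + 54 + 33 + 59)/6 = 46.3333
Deviations from mean: -0.3333, 0.6667, -7.3333, 7.6667, -13.3333, 12.6667
Numerator Σ_{t=1}^{5}(x_t−x̄)(x_{t+1}−x̄) = -332.4444
Denominator Σ(x_t−x̄)² = 451.3333
r_1 = -332.4444 / 451.3333 = -0.737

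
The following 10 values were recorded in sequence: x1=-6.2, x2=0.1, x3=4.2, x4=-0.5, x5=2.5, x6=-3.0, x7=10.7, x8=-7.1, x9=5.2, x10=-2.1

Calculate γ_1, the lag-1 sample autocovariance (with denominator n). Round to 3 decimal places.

Mean x̄ = (-6.2 + 0.1 + 4.2 − 0.5 + 2.5 − 3.0 + 10.7 − 7.1 + 5.2 − 2.1)/10 = 0.3800
Σ_{t=1}^{9}(x_t−x̄)(x_{t+1}−x̄) = -171.7024
γ_1 = -171.7024 / 10 = -17.170

-17.170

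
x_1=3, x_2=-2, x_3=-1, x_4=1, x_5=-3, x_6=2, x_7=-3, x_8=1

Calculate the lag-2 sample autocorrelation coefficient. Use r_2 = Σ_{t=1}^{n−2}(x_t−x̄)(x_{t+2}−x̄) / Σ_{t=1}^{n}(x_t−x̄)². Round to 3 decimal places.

0.283

Mean x̄ = (3 − 2 − 1 + 1 − 3 + 2 − 3 + 1)/8 = -0.2500
Deviations from mean: 3.2500, -1.7500, -0.7500, 1.2500, -2.7500, 2.2500, -2.7500, 1.2500
Numerator Σ_{t=1}^{6}(x_t−x̄)(x_{t+2}−x̄) = 10.6250
Denominator Σ(x_t−x̄)² = 37.5000
r_2 = 10.6250 / 37.5000 = 0.283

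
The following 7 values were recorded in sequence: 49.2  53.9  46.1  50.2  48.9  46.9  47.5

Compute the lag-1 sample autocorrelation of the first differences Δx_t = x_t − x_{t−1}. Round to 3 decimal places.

-0.709

First differences Δx: 4.7, -7.8, 4.1, -1.3, -2.0, 0.6
Mean of differences = -0.2833
Numerator Σ(Δx_t−Δx̄)(Δx_{t+1}−Δx̄) = -74.6336
Denominator Σ(Δx_t−Δx̄)² = 105.3083
r_1(Δx) = -74.6336 / 105.3083 = -0.709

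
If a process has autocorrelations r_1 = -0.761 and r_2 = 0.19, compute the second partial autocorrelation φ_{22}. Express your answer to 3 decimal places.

-0.925

φ_{22} = (r_2 − r_1²) / (1 − r_1²)
r_1² = (-0.761)² = 0.579121
Numerator = 0.19 − 0.5791 = -0.3891; denominator = 1 − 0.5791 = 0.4209
φ_{22} = -0.3891 / 0.4209 = -0.925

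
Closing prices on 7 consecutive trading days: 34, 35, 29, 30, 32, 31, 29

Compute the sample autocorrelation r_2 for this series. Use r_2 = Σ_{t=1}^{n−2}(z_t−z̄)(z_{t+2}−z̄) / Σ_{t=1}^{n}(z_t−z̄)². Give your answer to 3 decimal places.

-0.401

Mean z̄ = (34 + 35 + 29 + 30 + 32 + 31 + 29)/7 = 31.4286
Numerator Σ_{t=1}^{5}(z_t−z̄)(z_{t+2}−z̄) = -13.5102
Denominator Σ(z_t−z̄)² = 33.7143
r_2 = -13.5102 / 33.7143 = -0.401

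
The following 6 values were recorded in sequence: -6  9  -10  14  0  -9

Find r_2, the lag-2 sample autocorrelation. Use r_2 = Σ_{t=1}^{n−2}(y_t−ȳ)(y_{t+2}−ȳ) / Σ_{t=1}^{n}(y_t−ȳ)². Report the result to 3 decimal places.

0.124

Mean ȳ = (-6 + 9 − 10 + 14 + 0 − 9)/6 = -0.3333
Deviations from mean: -5.6667, 9.3333, -9.6667, 14.3333, 0.3333, -8.6667
Σ(y_t−ȳ)(y_{t+2}−ȳ) = (54.7778) + (133.7778) + (-3.2222) + (-124.2222) = 61.1111
Denominator Σ(y_t−ȳ)² = 493.3333
r_2 = 61.1111 / 493.3333 = 0.124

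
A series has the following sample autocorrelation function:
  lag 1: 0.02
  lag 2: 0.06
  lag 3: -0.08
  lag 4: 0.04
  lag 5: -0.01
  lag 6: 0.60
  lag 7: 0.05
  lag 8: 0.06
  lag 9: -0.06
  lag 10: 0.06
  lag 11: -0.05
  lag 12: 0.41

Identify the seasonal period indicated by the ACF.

The largest autocorrelation is r_6 = 0.60, with a weaker echo at lag 12 (0.41); the remaining lags stay at or below 0.06.
The dominant spike at lag 6 indicates a seasonal period of 6.

6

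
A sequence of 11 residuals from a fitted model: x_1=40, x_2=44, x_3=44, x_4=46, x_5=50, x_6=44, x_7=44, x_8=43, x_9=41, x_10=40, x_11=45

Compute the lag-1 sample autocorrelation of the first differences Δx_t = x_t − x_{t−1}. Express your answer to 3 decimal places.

-0.152

First differences Δx: 4, 0, 2, 4, -6, 0, -1, -2, -1, 5
Mean of differences = 0.5000
Numerator Σ(Δx_t−Δx̄)(Δx_{t+1}−Δx̄) = -15.2500
Denominator Σ(Δx_t−Δx̄)² = 100.5000
r_1(Δx) = -15.2500 / 100.5000 = -0.152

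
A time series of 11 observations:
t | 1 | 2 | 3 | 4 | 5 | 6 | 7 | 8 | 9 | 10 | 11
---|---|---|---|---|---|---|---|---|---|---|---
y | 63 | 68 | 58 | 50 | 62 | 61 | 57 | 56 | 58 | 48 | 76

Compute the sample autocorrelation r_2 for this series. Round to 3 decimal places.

-0.153

Mean ȳ = (63 + 68 + 58 + 50 + 62 + 61 + 57 + 56 + 58 + 48 + 76)/11 = 59.7273
Numerator Σ_{t=1}^{9}(y_t−ȳ)(y_{t+2}−ȳ) = -93.0579
Denominator Σ(y_t−ȳ)² = 610.1818
r_2 = -93.0579 / 610.1818 = -0.153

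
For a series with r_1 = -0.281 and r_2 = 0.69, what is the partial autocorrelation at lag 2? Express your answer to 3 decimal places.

0.663

φ_{22} = (r_2 − r_1²) / (1 − r_1²)
r_1² = (-0.281)² = 0.078961
Numerator = 0.69 − 0.0790 = 0.6110; denominator = 1 − 0.0790 = 0.9210
φ_{22} = 0.6110 / 0.9210 = 0.663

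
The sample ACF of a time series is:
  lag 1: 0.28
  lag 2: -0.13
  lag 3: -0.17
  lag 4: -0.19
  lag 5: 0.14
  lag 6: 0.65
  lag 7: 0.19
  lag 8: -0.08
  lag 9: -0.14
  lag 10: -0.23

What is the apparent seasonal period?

6

The largest autocorrelation is r_6 = 0.65; the remaining lags stay at or below 0.28.
The dominant spike at lag 6 indicates a seasonal period of 6.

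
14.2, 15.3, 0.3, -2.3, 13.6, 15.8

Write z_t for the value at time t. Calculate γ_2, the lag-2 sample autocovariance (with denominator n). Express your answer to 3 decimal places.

-37.348

Mean z̄ = (14.2 + 15.3 + 0.3 − 2.3 + 13.6 + 15.8)/6 = 9.4833
Σ_{t=1}^{4}(z_t−z̄)(z_{t+2}−z̄) = -224.0906
γ_2 = -224.0906 / 6 = -37.348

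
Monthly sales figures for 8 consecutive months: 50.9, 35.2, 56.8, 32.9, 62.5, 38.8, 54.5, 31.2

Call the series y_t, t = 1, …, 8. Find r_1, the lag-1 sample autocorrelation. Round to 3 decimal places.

-0.798

Mean ȳ = (50.9 + 35.2 + 56.8 + 32.9 + 62.5 + 38.8 + 54.5 + 31.2)/8 = 45.3500
Deviations from mean: 5.5500, -10.1500, 11.4500, -12.4500, 17.1500, -6.5500, 9.1500, -14.1500
Σ(y_t−ȳ)(y_{t+1}−ȳ) = (-56.3325) + (-116.2175) + (-142.5525) + (-213.5175) + (-112.3325) + (-59.9325) + (-129.4725) = -830.3575
Denominator Σ(y_t−ȳ)² = 1040.9000
r_1 = -830.3575 / 1040.9000 = -0.798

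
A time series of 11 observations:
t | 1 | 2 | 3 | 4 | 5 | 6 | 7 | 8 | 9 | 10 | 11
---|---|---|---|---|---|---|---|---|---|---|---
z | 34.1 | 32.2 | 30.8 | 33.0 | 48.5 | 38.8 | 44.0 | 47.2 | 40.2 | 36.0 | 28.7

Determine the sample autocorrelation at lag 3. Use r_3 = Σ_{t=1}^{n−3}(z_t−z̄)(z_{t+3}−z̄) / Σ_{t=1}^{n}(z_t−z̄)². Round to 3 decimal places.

-0.151

Mean z̄ = (34.1 + 32.2 + 30.8 + 33.0 + 48.5 + 38.8 + 44.0 + 47.2 + 40.2 + 36.0 + 28.7)/11 = 37.5909
Numerator Σ_{t=1}^{8}(z_t−z̄)(z_{t+3}−z̄) = -68.0666
Denominator Σ(z_t−z̄)² = 450.7091
r_3 = -68.0666 / 450.7091 = -0.151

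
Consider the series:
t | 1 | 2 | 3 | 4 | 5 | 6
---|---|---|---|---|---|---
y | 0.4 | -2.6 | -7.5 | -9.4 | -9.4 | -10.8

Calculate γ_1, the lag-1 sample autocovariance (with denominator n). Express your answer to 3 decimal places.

7.774

Mean ȳ = (0.4 − 2.6 − 7.5 − 9.4 − 9.4 − 10.8)/6 = -6.5500
Deviations: 6.9500, 3.9500, -0.9500, -2.8500, -2.8500, -4.2500
Σ_{t=1}^{5}(y_t−ȳ)(y_{t+1}−ȳ) = 46.6425
γ_1 = 46.6425 / 6 = 7.774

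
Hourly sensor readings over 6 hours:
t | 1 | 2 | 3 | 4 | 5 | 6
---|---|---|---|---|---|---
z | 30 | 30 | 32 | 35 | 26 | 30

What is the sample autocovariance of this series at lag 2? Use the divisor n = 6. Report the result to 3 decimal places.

-2.000

Mean z̄ = (30 + 30 + 32 + 35 + 26 + 30)/6 = 30.5000
Deviations: -0.5000, -0.5000, 1.5000, 4.5000, -4.5000, -0.5000
Σ_{t=1}^{4}(z_t−z̄)(z_{t+2}−z̄) = -12.0000
γ_2 = -12.0000 / 6 = -2.000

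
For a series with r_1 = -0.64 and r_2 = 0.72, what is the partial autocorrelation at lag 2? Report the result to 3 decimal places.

0.526

φ_{22} = (r_2 − r_1²) / (1 − r_1²)
r_1² = (-0.64)² = 0.4096
Numerator = 0.72 − 0.4096 = 0.3104; denominator = 1 − 0.4096 = 0.5904
φ_{22} = 0.3104 / 0.5904 = 0.526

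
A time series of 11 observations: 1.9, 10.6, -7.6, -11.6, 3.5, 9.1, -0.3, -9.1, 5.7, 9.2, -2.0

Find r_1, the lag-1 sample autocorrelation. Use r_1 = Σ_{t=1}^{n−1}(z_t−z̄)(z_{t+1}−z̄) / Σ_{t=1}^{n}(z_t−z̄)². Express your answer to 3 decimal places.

-0.013

Mean z̄ = (1.9 + 10.6 − 7.6 − 11.6 + 3.5 + 9.1 − 0.3 − 9.1 + 5.7 + 9.2 − 2.0)/11 = 0.8545
Numerator Σ_{t=1}^{10}(z_t−z̄)(z_{t+1}−z̄) = -7.6884
Denominator Σ(z_t−z̄)² = 599.3473
r_1 = -7.6884 / 599.3473 = -0.013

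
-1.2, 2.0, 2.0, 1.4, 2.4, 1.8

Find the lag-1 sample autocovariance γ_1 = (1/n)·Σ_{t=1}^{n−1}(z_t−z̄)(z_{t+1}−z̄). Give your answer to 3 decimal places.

-0.133

Mean z̄ = (-1.2 + 2.0 + 2.0 + 1.4 + 2.4 + 1.8)/6 = 1.4000
Deviations: -2.6000, 0.6000, 0.6000, 0.0000, 1.0000, 0.4000
Σ_{t=1}^{5}(z_t−z̄)(z_{t+1}−z̄) = -0.8000
γ_1 = -0.8000 / 6 = -0.133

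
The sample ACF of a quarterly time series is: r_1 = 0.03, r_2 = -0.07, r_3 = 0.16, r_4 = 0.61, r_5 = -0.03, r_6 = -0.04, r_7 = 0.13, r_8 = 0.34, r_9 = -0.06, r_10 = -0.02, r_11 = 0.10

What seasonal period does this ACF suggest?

The largest autocorrelation is r_4 = 0.61, with a weaker echo at lag 8 (0.34); the remaining lags stay at or below 0.16.
The dominant spike at lag 4 indicates a seasonal period of 4.

4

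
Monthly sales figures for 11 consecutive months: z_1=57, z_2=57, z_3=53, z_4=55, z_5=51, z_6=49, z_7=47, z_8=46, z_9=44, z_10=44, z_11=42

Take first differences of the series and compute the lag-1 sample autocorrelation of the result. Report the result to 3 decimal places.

First differences Δz: 0, -4, 2, -4, -2, -2, -1, -2, 0, -2
Mean of differences = -1.5000
Numerator Σ(Δz_t−Δz̄)(Δz_{t+1}−Δz̄) = -21.7500
Denominator Σ(Δz_t−Δz̄)² = 30.5000
r_1(Δz) = -21.7500 / 30.5000 = -0.713

-0.713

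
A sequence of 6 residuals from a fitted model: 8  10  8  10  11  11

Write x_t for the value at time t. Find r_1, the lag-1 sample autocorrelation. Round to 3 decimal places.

0.060

Mean x̄ = (8 + 10 + 8 + 10 + 11 + 11)/6 = 9.6667
Σ(x_t−x̄)(x_{t+1}−x̄) = (-0.5556) + (-0.5556) + (-0.5556) + (0.4444) + (1.7778) = 0.5556
Denominator Σ(x_t−x̄)² = 9.3333
r_1 = 0.5556 / 9.3333 = 0.060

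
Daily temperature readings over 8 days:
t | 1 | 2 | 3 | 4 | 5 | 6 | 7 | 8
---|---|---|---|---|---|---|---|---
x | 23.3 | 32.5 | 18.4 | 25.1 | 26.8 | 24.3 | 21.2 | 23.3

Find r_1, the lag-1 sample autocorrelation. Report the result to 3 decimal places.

-0.468

Mean x̄ = (23.3 + 32.5 + 18.4 + 25.1 + 26.8 + 24.3 + 21.2 + 23.3)/8 = 24.3625
Deviations from mean: -1.0625, 8.1375, -5.9625, 0.7375, 2.4375, -0.0625, -3.1625, -1.0625
Σ(x_t−x̄)(x_{t+1}−x̄) = (-8.6461) + (-48.5198) + (-4.3973) + (1.7977) + (-0.1523) + (0.1977) + (3.3602) = -56.3602
Denominator Σ(x_t−x̄)² = 120.5188
r_1 = -56.3602 / 120.5188 = -0.468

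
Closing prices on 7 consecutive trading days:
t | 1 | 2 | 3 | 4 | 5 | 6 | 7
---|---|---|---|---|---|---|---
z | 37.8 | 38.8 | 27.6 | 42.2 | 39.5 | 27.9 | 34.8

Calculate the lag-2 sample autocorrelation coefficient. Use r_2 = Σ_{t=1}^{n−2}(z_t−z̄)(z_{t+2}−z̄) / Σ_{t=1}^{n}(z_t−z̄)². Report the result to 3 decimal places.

-0.412

Mean z̄ = (37.8 + 38.8 + 27.6 + 42.2 + 39.5 + 27.9 + 34.8)/7 = 35.5143
Deviations from mean: 2.2857, 3.2857, -7.9143, 6.6857, 3.9857, -7.6143, -0.7143
Numerator Σ_{t=1}^{5}(z_t−z̄)(z_{t+2}−z̄) = -81.4204
Denominator Σ(z_t−z̄)² = 197.7286
r_2 = -81.4204 / 197.7286 = -0.412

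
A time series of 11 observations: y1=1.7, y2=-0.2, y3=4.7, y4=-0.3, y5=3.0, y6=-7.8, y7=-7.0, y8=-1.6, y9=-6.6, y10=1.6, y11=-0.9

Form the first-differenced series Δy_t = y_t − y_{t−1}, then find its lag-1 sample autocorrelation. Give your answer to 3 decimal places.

First differences Δy: -1.9, 4.9, -5.0, 3.3, -10.8, 0.8, 5.4, -5.0, 8.2, -2.5
Mean of differences = -0.2600
Numerator Σ(Δy_t−Δȳ)(Δy_{t+1}−Δȳ) = -178.3696
Denominator Σ(Δy_t−Δȳ)² = 307.7640
r_1(Δy) = -178.3696 / 307.7640 = -0.580

-0.580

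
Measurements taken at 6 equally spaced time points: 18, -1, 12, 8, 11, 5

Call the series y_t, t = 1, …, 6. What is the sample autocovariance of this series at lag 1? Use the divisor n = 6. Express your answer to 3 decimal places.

Mean ȳ = (18 − 1 + 12 + 8 + 11 + 5)/6 = 8.8333
Deviations: 9.1667, -9.8333, 3.1667, -0.8333, 2.1667, -3.8333
Σ_{t=1}^{5}(y_t−ȳ)(y_{t+1}−ȳ) = -134.0278
γ_1 = -134.0278 / 6 = -22.338

-22.338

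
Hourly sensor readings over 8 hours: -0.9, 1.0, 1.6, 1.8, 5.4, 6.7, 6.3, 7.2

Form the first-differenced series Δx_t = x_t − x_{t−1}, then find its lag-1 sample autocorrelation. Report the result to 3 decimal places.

-0.165

First differences Δx: 1.9, 0.6, 0.2, 3.6, 1.3, -0.4, 0.9
Mean of differences = 1.1571
Numerator Σ(Δx_t−Δx̄)(Δx_{t+1}−Δx̄) = -1.6918
Denominator Σ(Δx_t−Δx̄)² = 10.2571
r_1(Δx) = -1.6918 / 10.2571 = -0.165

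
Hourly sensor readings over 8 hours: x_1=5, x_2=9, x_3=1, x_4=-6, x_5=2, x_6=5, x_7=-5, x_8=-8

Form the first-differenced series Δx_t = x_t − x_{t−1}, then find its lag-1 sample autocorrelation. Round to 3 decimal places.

First differences Δx: 4, -8, -7, 8, 3, -10, -3
Mean of differences = -1.8571
Numerator Σ(Δx_t−Δx̄)(Δx_{t+1}−Δx̄) = -37.4490
Denominator Σ(Δx_t−Δx̄)² = 286.8571
r_1(Δx) = -37.4490 / 286.8571 = -0.131

-0.131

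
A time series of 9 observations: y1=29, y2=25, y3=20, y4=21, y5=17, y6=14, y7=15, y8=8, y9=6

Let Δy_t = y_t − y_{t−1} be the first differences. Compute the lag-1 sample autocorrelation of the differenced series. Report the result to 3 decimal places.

-0.549

First differences Δy: -4, -5, 1, -4, -3, 1, -7, -2
Mean of differences = -2.8750
Numerator Σ(Δy_t−Δȳ)(Δy_{t+1}−Δȳ) = -30.1406
Denominator Σ(Δy_t−Δȳ)² = 54.8750
r_1(Δy) = -30.1406 / 54.8750 = -0.549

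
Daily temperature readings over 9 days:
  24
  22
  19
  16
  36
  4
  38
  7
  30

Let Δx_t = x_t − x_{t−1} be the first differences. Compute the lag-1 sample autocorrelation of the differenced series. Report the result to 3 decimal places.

First differences Δx: -2, -3, -3, 20, -32, 34, -31, 23
Mean of differences = 0.7500
Numerator Σ(Δx_t−Δx̄)(Δx_{t+1}−Δx̄) = -3529.3125
Denominator Σ(Δx_t−Δx̄)² = 4087.5000
r_1(Δx) = -3529.3125 / 4087.5000 = -0.863

-0.863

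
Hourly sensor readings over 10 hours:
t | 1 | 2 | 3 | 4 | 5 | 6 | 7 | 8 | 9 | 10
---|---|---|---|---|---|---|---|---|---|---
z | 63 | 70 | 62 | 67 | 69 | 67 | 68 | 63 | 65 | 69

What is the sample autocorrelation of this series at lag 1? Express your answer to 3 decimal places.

Mean z̄ = (63 + 70 + 62 + 67 + 69 + 67 + 68 + 63 + 65 + 69)/10 = 66.3000
Numerator Σ_{t=1}^{9}(z_t−z̄)(z_{t+1}−z̄) = -30.9900
Denominator Σ(z_t−z̄)² = 74.1000
r_1 = -30.9900 / 74.1000 = -0.418

-0.418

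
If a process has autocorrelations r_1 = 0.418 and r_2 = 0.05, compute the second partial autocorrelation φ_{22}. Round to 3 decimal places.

-0.151

φ_{22} = (r_2 − r_1²) / (1 − r_1²)
r_1² = (0.418)² = 0.174724
Numerator = 0.05 − 0.1747 = -0.1247; denominator = 1 − 0.1747 = 0.8253
φ_{22} = -0.1247 / 0.8253 = -0.151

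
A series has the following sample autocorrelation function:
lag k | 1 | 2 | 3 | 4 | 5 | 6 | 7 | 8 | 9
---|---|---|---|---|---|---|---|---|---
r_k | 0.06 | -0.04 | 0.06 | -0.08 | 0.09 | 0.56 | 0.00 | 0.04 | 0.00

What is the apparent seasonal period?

The largest autocorrelation is r_6 = 0.56; the remaining lags stay at or below 0.09.
The dominant spike at lag 6 indicates a seasonal period of 6.

6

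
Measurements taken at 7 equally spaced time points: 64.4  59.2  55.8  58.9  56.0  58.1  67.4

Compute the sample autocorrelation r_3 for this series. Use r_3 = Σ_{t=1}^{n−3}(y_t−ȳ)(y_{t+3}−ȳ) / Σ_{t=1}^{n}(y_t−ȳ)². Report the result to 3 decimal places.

-0.016

Mean ȳ = (64.4 + 59.2 + 55.8 + 58.9 + 56.0 + 58.1 + 67.4)/7 = 59.9714
Deviations from mean: 4.4286, -0.7714, -4.1714, -1.0714, -3.9714, -1.8714, 7.4286
Numerator Σ_{t=1}^{4}(y_t−ȳ)(y_{t+3}−ȳ) = -1.8339
Denominator Σ(y_t−ȳ)² = 113.2143
r_3 = -1.8339 / 113.2143 = -0.016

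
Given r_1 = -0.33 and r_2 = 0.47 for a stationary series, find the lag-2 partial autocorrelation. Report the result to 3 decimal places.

0.405

φ_{22} = (r_2 − r_1²) / (1 − r_1²)
r_1² = (-0.33)² = 0.1089
Numerator = 0.47 − 0.1089 = 0.3611; denominator = 1 − 0.1089 = 0.8911
φ_{22} = 0.3611 / 0.8911 = 0.405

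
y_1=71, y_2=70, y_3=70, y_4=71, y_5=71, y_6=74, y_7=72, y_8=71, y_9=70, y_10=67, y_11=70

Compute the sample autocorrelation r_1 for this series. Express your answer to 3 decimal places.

0.378

Mean ȳ = (71 + 70 + 70 + 71 + 71 + 74 + 72 + 71 + 70 + 67 + 70)/11 = 70.6364
Numerator Σ_{t=1}^{10}(y_t−ȳ)(y_{t+1}−ȳ) = 10.7769
Denominator Σ(y_t−ȳ)² = 28.5455
r_1 = 10.7769 / 28.5455 = 0.378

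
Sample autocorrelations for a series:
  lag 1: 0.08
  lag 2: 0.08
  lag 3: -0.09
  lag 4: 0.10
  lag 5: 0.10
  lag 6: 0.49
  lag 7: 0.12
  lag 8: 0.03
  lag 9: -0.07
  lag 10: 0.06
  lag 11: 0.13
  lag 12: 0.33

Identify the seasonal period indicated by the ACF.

The largest autocorrelation is r_6 = 0.49, with a weaker echo at lag 12 (0.33); the remaining lags stay at or below 0.13.
The dominant spike at lag 6 indicates a seasonal period of 6.

6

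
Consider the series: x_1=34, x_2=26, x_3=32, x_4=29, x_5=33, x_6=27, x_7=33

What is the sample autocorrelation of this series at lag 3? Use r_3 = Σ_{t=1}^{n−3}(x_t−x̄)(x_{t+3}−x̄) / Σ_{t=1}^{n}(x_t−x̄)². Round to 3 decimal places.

Mean x̄ = (34 + 26 + 32 + 29 + 33 + 27 + 33)/7 = 30.5714
Deviations from mean: 3.4286, -4.5714, 1.4286, -1.5714, 2.4286, -3.5714, 2.4286
Numerator Σ_{t=1}^{4}(x_t−x̄)(x_{t+3}−x̄) = -25.4082
Denominator Σ(x_t−x̄)² = 61.7143
r_3 = -25.4082 / 61.7143 = -0.412

-0.412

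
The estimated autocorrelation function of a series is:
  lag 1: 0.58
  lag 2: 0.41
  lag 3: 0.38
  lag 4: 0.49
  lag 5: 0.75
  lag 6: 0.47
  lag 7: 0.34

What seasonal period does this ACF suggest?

5

The largest autocorrelation is r_5 = 0.75; the remaining lags stay at or below 0.58. The elevated value at lag 1 (0.58), dropping to 0.41 at lag 2, reflects decaying short-term dependence rather than seasonality.
The dominant spike at lag 5 indicates a seasonal period of 5.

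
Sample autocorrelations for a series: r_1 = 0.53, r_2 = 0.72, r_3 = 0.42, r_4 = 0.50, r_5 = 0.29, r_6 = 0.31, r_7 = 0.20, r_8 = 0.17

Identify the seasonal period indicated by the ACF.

2

The largest autocorrelation is r_2 = 0.72; the remaining lags stay at or below 0.53.
The dominant spike at lag 2 indicates a seasonal period of 2.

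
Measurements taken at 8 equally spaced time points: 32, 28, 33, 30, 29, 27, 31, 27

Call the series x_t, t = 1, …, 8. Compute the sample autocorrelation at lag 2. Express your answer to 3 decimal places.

0.288

Mean x̄ = (32 + 28 + 33 + 30 + 29 + 27 + 31 + 27)/8 = 29.6250
Deviations from mean: 2.3750, -1.6250, 3.3750, 0.3750, -0.6250, -2.6250, 1.3750, -2.6250
Σ(x_t−x̄)(x_{t+2}−x̄) = (8.0156) + (-0.6094) + (-2.1094) + (-0.9844) + (-0.8594) + (6.8906) = 10.3438
Denominator Σ(x_t−x̄)² = 35.8750
r_2 = 10.3438 / 35.8750 = 0.288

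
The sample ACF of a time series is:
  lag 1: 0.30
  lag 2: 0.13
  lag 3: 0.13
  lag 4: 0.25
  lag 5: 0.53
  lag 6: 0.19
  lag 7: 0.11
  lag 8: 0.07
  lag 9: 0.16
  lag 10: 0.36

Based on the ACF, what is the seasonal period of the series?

The largest autocorrelation is r_5 = 0.53, with a weaker echo at lag 10 (0.36); the remaining lags stay at or below 0.30. The elevated value at lag 1 (0.30), dropping to 0.13 at lag 2, reflects decaying short-term dependence rather than seasonality.
The dominant spike at lag 5 indicates a seasonal period of 5.

5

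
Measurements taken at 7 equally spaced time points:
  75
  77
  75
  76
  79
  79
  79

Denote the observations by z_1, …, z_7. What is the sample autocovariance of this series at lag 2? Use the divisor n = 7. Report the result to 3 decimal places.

0.300

Mean z̄ = (75 + 77 + 75 + 76 + 79 + 79 + 79)/7 = 77.1429
Deviations: -2.1429, -0.1429, -2.1429, -1.1429, 1.8571, 1.8571, 1.8571
Σ_{t=1}^{5}(z_t−z̄)(z_{t+2}−z̄) = 2.1020
γ_2 = 2.1020 / 7 = 0.300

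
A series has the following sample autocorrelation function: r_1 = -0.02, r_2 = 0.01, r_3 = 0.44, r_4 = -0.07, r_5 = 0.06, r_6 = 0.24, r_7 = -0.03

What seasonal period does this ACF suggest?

3

The largest autocorrelation is r_3 = 0.44, with a weaker echo at lag 6 (0.24); the remaining lags stay at or below 0.06.
The dominant spike at lag 3 indicates a seasonal period of 3.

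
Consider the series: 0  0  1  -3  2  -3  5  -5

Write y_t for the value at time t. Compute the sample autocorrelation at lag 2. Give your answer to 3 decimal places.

Mean ȳ = (0 + 0 + 1 − 3 + 2 − 3 + 5 − 5)/8 = -0.3750
Deviations from mean: 0.3750, 0.3750, 1.3750, -2.6250, 2.3750, -2.6250, 5.3750, -4.6250
Σ(y_t−ȳ)(y_{t+2}−ȳ) = (0.5156) + (-0.9844) + (3.2656) + (6.8906) + (12.7656) + (12.1406) = 34.5938
Denominator Σ(y_t−ȳ)² = 71.8750
r_2 = 34.5938 / 71.8750 = 0.481

0.481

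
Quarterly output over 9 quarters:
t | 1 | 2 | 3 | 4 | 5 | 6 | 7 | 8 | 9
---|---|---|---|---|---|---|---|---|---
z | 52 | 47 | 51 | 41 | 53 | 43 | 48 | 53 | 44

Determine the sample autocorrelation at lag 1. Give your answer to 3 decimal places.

-0.651

Mean z̄ = (52 + 47 + 51 + 41 + 53 + 43 + 48 + 53 + 44)/9 = 48.0000
Numerator Σ_{t=1}^{8}(z_t−z̄)(z_{t+1}−z̄) = -108.0000
Denominator Σ(z_t−z̄)² = 166.0000
r_1 = -108.0000 / 166.0000 = -0.651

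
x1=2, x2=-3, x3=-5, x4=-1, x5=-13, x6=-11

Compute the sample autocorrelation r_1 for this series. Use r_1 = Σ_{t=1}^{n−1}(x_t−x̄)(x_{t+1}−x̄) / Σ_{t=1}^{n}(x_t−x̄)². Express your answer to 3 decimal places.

Mean x̄ = (2 − 3 − 5 − 1 − 13 − 11)/6 = -5.1667
Deviations from mean: 7.1667, 2.1667, 0.1667, 4.1667, -7.8333, -5.8333
Σ(x_t−x̄)(x_{t+1}−x̄) = (15.5278) + (0.3611) + (0.6944) + (-32.6389) + (45.6944) = 29.6389
Denominator Σ(x_t−x̄)² = 168.8333
r_1 = 29.6389 / 168.8333 = 0.176

0.176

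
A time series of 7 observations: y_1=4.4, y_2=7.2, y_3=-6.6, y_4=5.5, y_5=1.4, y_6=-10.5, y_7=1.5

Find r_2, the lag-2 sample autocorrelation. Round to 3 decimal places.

Mean ȳ = (4.4 + 7.2 − 6.6 + 5.5 + 1.4 − 10.5 + 1.5)/7 = 0.4143
Numerator Σ_{t=1}^{5}(y_t−ȳ)(y_{t+2}−ȳ) = -54.7976
Denominator Σ(y_t−ȳ)² = 258.2686
r_2 = -54.7976 / 258.2686 = -0.212

-0.212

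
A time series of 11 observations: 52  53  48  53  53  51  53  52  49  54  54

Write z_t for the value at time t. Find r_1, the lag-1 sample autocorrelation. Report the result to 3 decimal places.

-0.289

Mean z̄ = (52 + 53 + 48 + 53 + 53 + 51 + 53 + 52 + 49 + 54 + 54)/11 = 52.0000
Numerator Σ_{t=1}^{10}(z_t−z̄)(z_{t+1}−z̄) = -11.0000
Denominator Σ(z_t−z̄)² = 38.0000
r_1 = -11.0000 / 38.0000 = -0.289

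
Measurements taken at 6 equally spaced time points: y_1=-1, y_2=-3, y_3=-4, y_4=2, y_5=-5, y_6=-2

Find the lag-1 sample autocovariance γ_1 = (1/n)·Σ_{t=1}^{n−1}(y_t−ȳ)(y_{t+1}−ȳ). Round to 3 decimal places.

Mean ȳ = (-1 − 3 − 4 + 2 − 5 − 2)/6 = -2.1667
Σ_{t=1}^{5}(y_t−ȳ)(y_{t+1}−ȳ) = -19.3611
γ_1 = -19.3611 / 6 = -3.227

-3.227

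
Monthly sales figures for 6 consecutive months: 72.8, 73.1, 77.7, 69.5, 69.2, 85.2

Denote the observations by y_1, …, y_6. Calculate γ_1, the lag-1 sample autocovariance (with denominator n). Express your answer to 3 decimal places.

Mean ȳ = (72.8 + 73.1 + 77.7 + 69.5 + 69.2 + 85.2)/6 = 74.5833
Deviations: -1.7833, -1.4833, 3.1167, -5.0833, -5.3833, 10.6167
Σ_{t=1}^{5}(y_t−ȳ)(y_{t+1}−ȳ) = -47.6086
γ_1 = -47.6086 / 6 = -7.935

-7.935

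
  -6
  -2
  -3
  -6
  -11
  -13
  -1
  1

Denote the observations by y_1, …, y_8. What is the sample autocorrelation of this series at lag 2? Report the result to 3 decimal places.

Mean ȳ = (-6 − 2 − 3 − 6 − 11 − 13 − 1 + 1)/8 = -5.1250
Deviations from mean: -0.8750, 3.1250, 2.1250, -0.8750, -5.8750, -7.8750, 4.1250, 6.1250
Σ(y_t−ȳ)(y_{t+2}−ȳ) = (-1.8594) + (-2.7344) + (-12.4844) + (6.8906) + (-24.2344) + (-48.2344) = -82.6563
Denominator Σ(y_t−ȳ)² = 166.8750
r_2 = -82.6563 / 166.8750 = -0.495

-0.495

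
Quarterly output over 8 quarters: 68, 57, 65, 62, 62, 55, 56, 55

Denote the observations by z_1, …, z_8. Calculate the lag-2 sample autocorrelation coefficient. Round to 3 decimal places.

Mean z̄ = (68 + 57 + 65 + 62 + 62 + 55 + 56 + 55)/8 = 60.0000
Deviations from mean: 8.0000, -3.0000, 5.0000, 2.0000, 2.0000, -5.0000, -4.0000, -5.0000
Σ(z_t−z̄)(z_{t+2}−z̄) = (40.0000) + (-6.0000) + (10.0000) + (-10.0000) + (-8.0000) + (25.0000) = 51.0000
Denominator Σ(z_t−z̄)² = 172.0000
r_2 = 51.0000 / 172.0000 = 0.297

0.297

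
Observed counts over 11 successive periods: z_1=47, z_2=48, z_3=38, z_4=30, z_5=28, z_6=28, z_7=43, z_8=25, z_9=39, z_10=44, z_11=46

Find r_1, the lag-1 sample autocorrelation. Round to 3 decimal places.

Mean z̄ = (47 + 48 + 38 + 30 + 28 + 28 + 43 + 25 + 39 + 44 + 46)/11 = 37.8182
Numerator Σ_{t=1}^{10}(z_t−z̄)(z_{t+1}−z̄) = 192.5124
Denominator Σ(z_t−z̄)² = 739.6364
r_1 = 192.5124 / 739.6364 = 0.260

0.260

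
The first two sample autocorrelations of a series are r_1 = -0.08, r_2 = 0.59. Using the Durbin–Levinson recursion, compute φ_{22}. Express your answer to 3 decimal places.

0.587

φ_{22} = (r_2 − r_1²) / (1 − r_1²)
r_1² = (-0.08)² = 0.0064
Numerator = 0.59 − 0.0064 = 0.5836; denominator = 1 − 0.0064 = 0.9936
φ_{22} = 0.5836 / 0.9936 = 0.587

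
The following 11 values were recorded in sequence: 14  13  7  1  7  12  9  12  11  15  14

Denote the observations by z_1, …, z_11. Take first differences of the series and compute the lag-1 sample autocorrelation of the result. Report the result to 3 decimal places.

0.006

First differences Δz: -1, -6, -6, 6, 5, -3, 3, -1, 4, -1
Mean of differences = 0.0000
Numerator Σ(Δz_t−Δz̄)(Δz_{t+1}−Δz̄) = 1.0000
Denominator Σ(Δz_t−Δz̄)² = 170.0000
r_1(Δz) = 1.0000 / 170.0000 = 0.006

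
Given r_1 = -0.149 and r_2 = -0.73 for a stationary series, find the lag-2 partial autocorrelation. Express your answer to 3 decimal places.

-0.769

φ_{22} = (r_2 − r_1²) / (1 − r_1²)
r_1² = (-0.149)² = 0.022201
Numerator = -0.73 − 0.0222 = -0.7522; denominator = 1 − 0.0222 = 0.9778
φ_{22} = -0.7522 / 0.9778 = -0.769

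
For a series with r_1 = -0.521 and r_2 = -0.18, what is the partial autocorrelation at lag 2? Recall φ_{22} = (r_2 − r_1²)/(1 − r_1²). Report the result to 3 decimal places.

φ_{22} = (r_2 − r_1²) / (1 − r_1²)
r_1² = (-0.521)² = 0.271441
Numerator = -0.18 − 0.2714 = -0.4514; denominator = 1 − 0.2714 = 0.7286
φ_{22} = -0.4514 / 0.7286 = -0.620

-0.620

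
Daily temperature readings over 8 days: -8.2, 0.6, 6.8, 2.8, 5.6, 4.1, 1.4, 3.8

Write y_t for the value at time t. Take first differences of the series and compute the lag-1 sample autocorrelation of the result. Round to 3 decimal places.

First differences Δy: 8.8, 6.2, -4.0, 2.8, -1.5, -2.7, 2.4
Mean of differences = 1.7143
Numerator Σ(Δy_t−Δȳ)(Δy_{t+1}−Δȳ) = 7.6198
Denominator Σ(Δy_t−Δȳ)² = 134.4486
r_1(Δy) = 7.6198 / 134.4486 = 0.057

0.057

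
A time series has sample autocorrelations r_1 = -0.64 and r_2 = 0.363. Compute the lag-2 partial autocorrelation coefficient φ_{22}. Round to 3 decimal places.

-0.079

φ_{22} = (r_2 − r_1²) / (1 − r_1²)
r_1² = (-0.64)² = 0.4096
Numerator = 0.363 − 0.4096 = -0.0466; denominator = 1 − 0.4096 = 0.5904
φ_{22} = -0.0466 / 0.5904 = -0.079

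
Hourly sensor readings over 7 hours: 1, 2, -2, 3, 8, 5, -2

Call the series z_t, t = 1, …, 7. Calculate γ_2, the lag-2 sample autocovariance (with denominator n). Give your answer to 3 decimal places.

Mean z̄ = (1 + 2 − 2 + 3 + 8 + 5 − 2)/7 = 2.1429
Deviations: -1.1429, -0.1429, -4.1429, 0.8571, 5.8571, 2.8571, -4.1429
Σ_{t=1}^{5}(z_t−z̄)(z_{t+2}−z̄) = -41.4694
γ_2 = -41.4694 / 7 = -5.924

-5.924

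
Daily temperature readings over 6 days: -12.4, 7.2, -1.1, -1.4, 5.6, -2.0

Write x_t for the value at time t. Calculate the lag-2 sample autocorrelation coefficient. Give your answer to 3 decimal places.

-0.010

Mean x̄ = (-12.4 + 7.2 − 1.1 − 1.4 + 5.6 − 2.0)/6 = -0.6833
Deviations from mean: -11.7167, 7.8833, -0.4167, -0.7167, 6.2833, -1.3167
Σ(x_t−x̄)(x_{t+2}−x̄) = (4.8819) + (-5.6497) + (-2.6181) + (0.9436) = -2.4422
Denominator Σ(x_t−x̄)² = 241.3283
r_2 = -2.4422 / 241.3283 = -0.010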